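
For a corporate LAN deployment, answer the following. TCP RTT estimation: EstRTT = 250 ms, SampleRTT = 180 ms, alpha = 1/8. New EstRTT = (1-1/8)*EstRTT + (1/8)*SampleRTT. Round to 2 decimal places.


Given: EstRTT = 250 ms, SampleRTT = 180 ms, alpha = 1/8
New EstRTT = (1 - alpha) * EstRTT + alpha * SampleRTT
(7/8) * 250 = 218.75
(1/8) * 180 = 22.5
New EstRTT = 218.75 + 22.5 = 241.25 ms -> 241.25 ms (2 dp)

241.25


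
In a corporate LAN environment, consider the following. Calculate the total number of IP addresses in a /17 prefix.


Given: CIDR prefix /17
Host bits = 32 - 17 = 15
Total addresses = 2^15 = 32768

32768


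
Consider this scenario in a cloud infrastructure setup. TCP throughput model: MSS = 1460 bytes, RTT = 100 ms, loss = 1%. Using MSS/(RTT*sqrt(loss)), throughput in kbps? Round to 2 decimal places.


Given: MSS = 1460 bytes, RTT = 100 ms, loss = 1%
RTT in seconds = 100 / 1000 = 0.1
Loss rate = 1% = 0.01
sqrt(loss) = sqrt(0.01) = 0.1
Throughput (bytes/s) = 1460 / (0.1 * 0.1) = 146000.0000
Throughput (kbps) = 146000.0000 * 8 / 1000 = 1168.000000 -> 1168.00 kbps (2 dp)

1168.00


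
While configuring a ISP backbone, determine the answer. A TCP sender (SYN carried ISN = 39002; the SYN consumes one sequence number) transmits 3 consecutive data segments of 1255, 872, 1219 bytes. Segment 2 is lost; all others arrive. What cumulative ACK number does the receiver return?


SYN uses sequence number 39002; first data byte = ISN + 1 = 39003.
Segment 1: SEQ = 39003, len = 1255 B, covers [39003, 40257]
Segment 2: SEQ = 40258, len = 872 B, covers [40258, 41129] [LOST]
Segment 3: SEQ = 41130, len = 1219 B, covers [41130, 42348]
In-order data received: bytes [39003, 40257] (segments 1..1).
Segment 2 missing -> gap begins at byte 40258; later segments buffered out of order.
Cumulative ACK = next expected in-order byte = 39003 + 1255 = 40258

40258


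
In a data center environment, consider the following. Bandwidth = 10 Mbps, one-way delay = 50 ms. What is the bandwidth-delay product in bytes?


Given: bandwidth = 10 Mbps, delay = 50 ms
BDP in bits = 10 * 10^6 * 50 / 1000
BDP in bits = 500000
BDP in bytes = 500000 / 8 = 62500

62500


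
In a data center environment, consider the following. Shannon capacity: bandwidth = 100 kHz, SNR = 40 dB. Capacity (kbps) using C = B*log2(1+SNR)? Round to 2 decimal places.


Given: B = 100 kHz, SNR = 40 dB
SNR linear = 10^(40/10) = 10000
1 + SNR = 10001
log2(10001) = 13.2878566418
C = 100 * 1000 * 13.2878566418 = 1328785.6642 bps
C = 1328.785664 kbps -> 1328.79 kbps (2 dp)

1328.79


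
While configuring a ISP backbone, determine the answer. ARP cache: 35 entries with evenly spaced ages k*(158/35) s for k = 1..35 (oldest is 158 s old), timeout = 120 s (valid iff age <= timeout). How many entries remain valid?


Ages are k * 158/35 s for k = 1..35 (spacing = 4.5143 s).
Entry k is valid iff k * 158/35 <= 120 iff k <= 35 * 120 / 158 = 26.5823
n_valid = floor(26.5823) = 26
(n_stale = 35 - 26 = 9)

26


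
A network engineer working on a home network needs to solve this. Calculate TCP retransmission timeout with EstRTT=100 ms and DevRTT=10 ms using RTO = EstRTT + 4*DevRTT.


Given: EstRTT = 100 ms, DevRTT = 10 ms
Timeout = EstRTT + 4 * DevRTT
4 * DevRTT = 4 * 10 = 40
Timeout = 100 + 40 = 140 ms

140


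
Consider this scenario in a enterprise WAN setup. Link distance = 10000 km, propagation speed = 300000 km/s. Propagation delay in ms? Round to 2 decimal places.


Given: distance = 10000 km, speed = 300000 km/s
Delay = distance / speed = 10000 / 300000 seconds
Delay in ms = 10000 * 1000 / 300000
Delay = 33.3333 ms
Rounded to 2 dp = 33.33 ms

33.33


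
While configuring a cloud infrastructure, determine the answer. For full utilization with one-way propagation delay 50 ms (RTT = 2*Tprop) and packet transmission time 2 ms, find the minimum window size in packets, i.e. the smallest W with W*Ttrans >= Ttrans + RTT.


Given: Ttrans = 2 ms, RTT = 100 ms (= 2 * Tprop, Tprop = 50 ms)
Time until first ACK returns = Ttrans + RTT = 2 + 100 = 102 ms
Need W * Ttrans >= Ttrans + RTT  ->  W >= (Ttrans + RTT) / Ttrans
(Ttrans + RTT) / Ttrans = 102 / 2 = 51
W_min = ceil(51) = 51

51


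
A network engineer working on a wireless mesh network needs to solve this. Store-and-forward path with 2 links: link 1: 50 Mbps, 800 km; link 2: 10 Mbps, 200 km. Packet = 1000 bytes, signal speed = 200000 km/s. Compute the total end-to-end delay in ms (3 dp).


Packet = 1000 bytes = 8000 bits. Store-and-forward: sum (t_trans + t_prop) per link.
Link 1: t_trans = 8000/(50*10^6) s = 0.1600 ms; t_prop = 800/200000 s = 4.0000 ms; subtotal = 4.1600 ms
Link 2: t_trans = 8000/(10*10^6) s = 0.8000 ms; t_prop = 200/200000 s = 1.0000 ms; subtotal = 1.8000 ms
End-to-end = 4.1600 + 1.8000 = 5.9600 ms -> 5.960 ms (3 dp)

5.960


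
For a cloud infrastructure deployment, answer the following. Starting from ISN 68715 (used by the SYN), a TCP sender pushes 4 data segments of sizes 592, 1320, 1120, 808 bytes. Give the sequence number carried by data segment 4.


The SYN occupies sequence number ISN = 68715, so the first data byte is ISN + 1 = 68716.
SEQ of data segment i = (ISN + 1) + sum of payload sizes of segments 1..i-1.
Segment 1: SEQ = 68716, payload = 592 bytes
Segment 2: SEQ = 69308, payload = 1320 bytes
Segment 3: SEQ = 70628, payload = 1120 bytes
Segment 4: SEQ = 71748, payload = 808 bytes
SEQ of segment 4 = 68716 + 592 + 1320 + 1120 = 71748

71748


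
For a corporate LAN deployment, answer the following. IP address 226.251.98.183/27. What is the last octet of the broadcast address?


Given: IP = 226.251.98.183, prefix = /27
Host bits = 32 - 27 = 5
Network last octet = 183 AND mask = 160
Host part size = 2^5 - 1 = 31
Broadcast last octet = 160 OR 31 = 191

191


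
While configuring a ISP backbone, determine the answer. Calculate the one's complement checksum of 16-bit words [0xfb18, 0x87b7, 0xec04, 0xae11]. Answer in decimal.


Given words: [0xfb18, 0x87b7, 0xec04, 0xae11]
Step 1: Sum all words
Raw sum = 64280 + 34743 + 60420 + 44561 = 204004
Step 2: Fold carry: (7396 + 3) = 7399
One's complement = ~7399 & 0xFFFF = 58136

58136


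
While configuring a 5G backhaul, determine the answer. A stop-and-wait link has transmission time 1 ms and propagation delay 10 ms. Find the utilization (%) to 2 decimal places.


Given: Ttrans = 1 ms, Tprop = 10 ms
RTT = 2 * Tprop = 2 * 10 = 20 ms
U = Ttrans / (Ttrans + RTT)
U = 1 / (1 + 20)
U = 1 / 21 = 0.047619
U% = 4.76%

4.76


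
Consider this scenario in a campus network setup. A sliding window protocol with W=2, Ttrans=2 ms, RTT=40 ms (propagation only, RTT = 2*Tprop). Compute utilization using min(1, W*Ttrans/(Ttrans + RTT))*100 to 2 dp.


Given: W = 2, Ttrans = 2 ms, RTT = 40 ms (= 2 * Tprop, Tprop = 20 ms)
Cycle time = Ttrans + RTT = 2 + 40 = 42 ms (first packet sent until its ACK returns)
W * Ttrans = 2 * 2 = 4 ms of sending per cycle
W * Ttrans / (Ttrans + RTT) = 4 / 42 = 0.095238
U = min(1, 0.095238) = 0.095238
U% = 9.52%

9.52


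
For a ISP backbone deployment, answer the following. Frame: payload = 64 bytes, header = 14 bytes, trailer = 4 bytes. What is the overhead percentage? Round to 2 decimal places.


Given: payload = 64 B, header = 14 B, trailer = 4 B
Overhead bytes = header + trailer = 14 + 4 = 18
Total frame = payload + overhead = 64 + 18 = 82
Overhead % = 18 / 82 * 100 = 21.9512% -> 21.95% (2 dp)

21.95


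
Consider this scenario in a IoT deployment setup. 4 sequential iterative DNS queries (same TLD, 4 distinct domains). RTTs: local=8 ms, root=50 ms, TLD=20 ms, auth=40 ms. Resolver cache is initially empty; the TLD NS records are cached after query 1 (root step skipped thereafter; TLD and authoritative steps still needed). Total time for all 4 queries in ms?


Lookup 1 (cold cache): local + root + TLD + auth = 8 + 50 + 20 + 40 = 118 ms
Lookups 2..4 (TLD NS cached -> skip root; new domain -> still ask TLD and auth): local + TLD + auth = 8 + 20 + 40 = 68 ms each
Remaining 3 lookups: 3 * 68 = 204 ms
Total = 118 + 204 = 322 ms

322


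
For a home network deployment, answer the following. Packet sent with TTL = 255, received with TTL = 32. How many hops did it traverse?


Given: initial TTL = 255, received TTL = 32
Hops = initial TTL - received TTL
Hops = 255 - 32 = 223

223


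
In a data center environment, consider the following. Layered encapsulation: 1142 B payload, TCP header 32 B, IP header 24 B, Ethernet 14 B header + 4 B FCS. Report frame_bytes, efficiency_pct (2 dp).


TCP segment = 1142 + 32 = 1174 B
IP packet = 1174 + 24 = 1198 B
Ethernet frame = 1198 + 14 + 4 = 1216 B
Efficiency = app / frame = 1142 / 1216 = 0.939145 = 93.9145% -> 93.91% (2 dp)

1216, 93.91


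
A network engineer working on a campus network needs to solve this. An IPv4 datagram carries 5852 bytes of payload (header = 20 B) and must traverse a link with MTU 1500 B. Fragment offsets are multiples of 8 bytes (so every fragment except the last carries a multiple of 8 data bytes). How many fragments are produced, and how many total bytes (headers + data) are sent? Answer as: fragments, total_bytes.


Max data per non-final fragment = floor((MTU - header)/8)*8 = floor((1500 - 20)/8)*8 = floor(1480/8)*8 = 1480 B
Final fragment needs no 8-byte alignment: it can carry up to MTU - header = 1480 B
Non-final fragments needed = ceil((payload - 1480) / 1480) = ceil(4372/1480) = ceil(2.9541) = 3
Number of fragments = 3 + 1 = 4
Fragment sizes (data): 3 * 1480 B + 1412 B (last, 1412 <= 1480 OK)
Total bytes sent = payload + n_frags * header = 5852 + 4*20 = 5852 + 80 = 5932 B

4, 5932


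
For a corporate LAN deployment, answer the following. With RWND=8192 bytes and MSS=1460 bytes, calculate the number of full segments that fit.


Given: RWND = 8192 bytes, MSS = 1460 bytes
Full segments = floor(RWND / MSS)
Full segments = floor(8192 / 1460)
Full segments = floor(5.611) = 5

5


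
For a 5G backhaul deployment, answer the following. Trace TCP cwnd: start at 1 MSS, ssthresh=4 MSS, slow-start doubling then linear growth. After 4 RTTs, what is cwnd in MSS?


RTT 0: cwnd = 1 MSS (initial)
RTT 1: cwnd = 2 MSS (slow start, doubled)
RTT 2: cwnd = 4 MSS (slow start, doubled)
RTT 3: cwnd = 5 MSS (congestion avoidance, +1)
RTT 4: cwnd = 6 MSS (congestion avoidance, +1)

6


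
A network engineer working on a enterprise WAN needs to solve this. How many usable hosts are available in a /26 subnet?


Given: subnet mask /26
Host bits = 32 - 26 = 6
Total addresses = 2^6 = 64
Usable hosts = 64 - 2 (network + broadcast) = 62

62


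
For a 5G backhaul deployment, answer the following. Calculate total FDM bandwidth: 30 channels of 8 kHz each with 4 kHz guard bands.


Given: 30 channels, 8 kHz each, guard = 4 kHz
Channel bandwidth = 30 * 8 = 240 kHz
Guard bands = 29 gaps * 4 kHz = 116 kHz
Total = 240 + 116 = 356 kHz

356


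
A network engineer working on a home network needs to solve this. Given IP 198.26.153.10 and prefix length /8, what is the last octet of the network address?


Given: IP = 198.26.153.10, prefix = /8
Subnet mask = 255.0.0.0
Last octet of IP: 10
Last octet of mask: 0
Network last octet = 10 AND 0 = 0

0


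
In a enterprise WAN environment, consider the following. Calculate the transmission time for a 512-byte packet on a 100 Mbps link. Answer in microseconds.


Given: packet = 512 bytes, bandwidth = 100 Mbps
Packet in bits = 512 * 8 = 4096 bits
Bandwidth = 100 * 10^6 = 100000000 bps
Time = 4096 / 100000000 seconds
Time in us = 4096 * 10^6 / 100000000 = 40.96

40.96


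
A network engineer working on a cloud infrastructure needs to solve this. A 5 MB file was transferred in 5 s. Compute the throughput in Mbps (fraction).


Given: file = 5 MB, time = 5 s
File in Mb = 5 * 8 = 40 Mb
Throughput = 40 / 5 Mbps
Throughput = 8 Mbps

8


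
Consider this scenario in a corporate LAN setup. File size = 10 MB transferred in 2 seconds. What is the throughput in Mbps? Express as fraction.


Given: file = 10 MB, time = 2 s
File in Mb = 10 * 8 = 80 Mb
Throughput = 80 / 2 Mbps
Throughput = 40 Mbps

40


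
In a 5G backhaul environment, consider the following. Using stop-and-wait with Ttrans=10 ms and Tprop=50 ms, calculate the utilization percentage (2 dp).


Given: Ttrans = 10 ms, Tprop = 50 ms
RTT = 2 * Tprop = 2 * 50 = 100 ms
U = Ttrans / (Ttrans + RTT)
U = 10 / (10 + 100)
U = 10 / 110 = 0.090909
U% = 9.09%

9.09


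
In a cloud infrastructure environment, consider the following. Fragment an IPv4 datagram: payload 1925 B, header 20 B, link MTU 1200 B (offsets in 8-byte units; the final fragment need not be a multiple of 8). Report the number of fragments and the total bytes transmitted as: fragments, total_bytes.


Max data per non-final fragment = floor((MTU - header)/8)*8 = floor((1200 - 20)/8)*8 = floor(1180/8)*8 = 1176 B
Final fragment needs no 8-byte alignment: it can carry up to MTU - header = 1180 B
Non-final fragments needed = ceil((payload - 1180) / 1176) = ceil(745/1176) = ceil(0.6335) = 1
Number of fragments = 1 + 1 = 2
Fragment sizes (data): 1 * 1176 B + 749 B (last, 749 <= 1180 OK)
Total bytes sent = payload + n_frags * header = 1925 + 2*20 = 1925 + 40 = 1965 B

2, 1965


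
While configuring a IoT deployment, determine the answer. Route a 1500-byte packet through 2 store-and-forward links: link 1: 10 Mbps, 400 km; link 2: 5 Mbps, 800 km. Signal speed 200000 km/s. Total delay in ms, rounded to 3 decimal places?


Packet = 1500 bytes = 12000 bits. Store-and-forward: sum (t_trans + t_prop) per link.
Link 1: t_trans = 12000/(10*10^6) s = 1.2000 ms; t_prop = 400/200000 s = 2.0000 ms; subtotal = 3.2000 ms
Link 2: t_trans = 12000/(5*10^6) s = 2.4000 ms; t_prop = 800/200000 s = 4.0000 ms; subtotal = 6.4000 ms
End-to-end = 3.2000 + 6.4000 = 9.6000 ms -> 9.600 ms (3 dp)

9.600


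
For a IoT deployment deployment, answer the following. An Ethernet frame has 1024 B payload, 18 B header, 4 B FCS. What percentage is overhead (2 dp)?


Given: payload = 1024 B, header = 18 B, trailer = 4 B
Overhead bytes = header + trailer = 18 + 4 = 22
Total frame = payload + overhead = 1024 + 22 = 1046
Overhead % = 22 / 1046 * 100 = 2.1033% -> 2.10% (2 dp)

2.10


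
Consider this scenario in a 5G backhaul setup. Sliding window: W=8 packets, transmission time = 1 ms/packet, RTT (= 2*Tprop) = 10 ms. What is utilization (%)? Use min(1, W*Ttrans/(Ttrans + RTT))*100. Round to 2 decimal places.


Given: W = 8, Ttrans = 1 ms, RTT = 10 ms (= 2 * Tprop, Tprop = 5 ms)
Cycle time = Ttrans + RTT = 1 + 10 = 11 ms (first packet sent until its ACK returns)
W * Ttrans = 8 * 1 = 8 ms of sending per cycle
W * Ttrans / (Ttrans + RTT) = 8 / 11 = 0.727273
U = min(1, 0.727273) = 0.727273
U% = 72.73%

72.73


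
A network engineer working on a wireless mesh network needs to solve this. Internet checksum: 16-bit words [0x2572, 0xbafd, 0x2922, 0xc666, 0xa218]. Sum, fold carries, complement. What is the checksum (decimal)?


Given words: [0x2572, 0xbafd, 0x2922, 0xc666, 0xa218]
Step 1: Sum all words
Raw sum = 9586 + 47869 + 10530 + 50790 + 41496 = 160271
Step 2: Fold carry: (29199 + 2) = 29201
One's complement = ~29201 & 0xFFFF = 36334

36334


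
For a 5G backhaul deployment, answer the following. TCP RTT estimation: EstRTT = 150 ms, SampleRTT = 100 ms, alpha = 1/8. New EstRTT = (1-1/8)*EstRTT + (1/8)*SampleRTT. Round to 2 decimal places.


Given: EstRTT = 150 ms, SampleRTT = 100 ms, alpha = 1/8
New EstRTT = (1 - alpha) * EstRTT + alpha * SampleRTT
(7/8) * 150 = 131.25
(1/8) * 100 = 12.5
New EstRTT = 131.25 + 12.5 = 143.75 ms -> 143.75 ms (2 dp)

143.75


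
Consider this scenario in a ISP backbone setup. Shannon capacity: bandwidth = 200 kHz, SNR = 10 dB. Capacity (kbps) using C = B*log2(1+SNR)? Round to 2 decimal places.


Given: B = 200 kHz, SNR = 10 dB
SNR linear = 10^(10/10) = 10
1 + SNR = 11
log2(11) = 3.4594316186
C = 200 * 1000 * 3.4594316186 = 691886.3237 bps
C = 691.886324 kbps -> 691.89 kbps (2 dp)

691.89


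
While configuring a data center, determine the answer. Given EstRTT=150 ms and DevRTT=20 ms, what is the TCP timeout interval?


Given: EstRTT = 150 ms, DevRTT = 20 ms
Timeout = EstRTT + 4 * DevRTT
4 * DevRTT = 4 * 20 = 80
Timeout = 150 + 80 = 230 ms

230


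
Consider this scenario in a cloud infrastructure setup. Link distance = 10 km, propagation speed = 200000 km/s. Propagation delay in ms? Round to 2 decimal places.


Given: distance = 10 km, speed = 200000 km/s
Delay = distance / speed = 10 / 200000 seconds
Delay in ms = 10 * 1000 / 200000
Delay = 0.0500 ms
Rounded to 2 dp = 0.05 ms

0.05


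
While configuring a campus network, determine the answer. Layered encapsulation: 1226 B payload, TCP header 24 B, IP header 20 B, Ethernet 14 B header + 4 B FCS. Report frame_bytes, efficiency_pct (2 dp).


TCP segment = 1226 + 24 = 1250 B
IP packet = 1250 + 20 = 1270 B
Ethernet frame = 1270 + 14 + 4 = 1288 B
Efficiency = app / frame = 1226 / 1288 = 0.951863 = 95.1863% -> 95.19% (2 dp)

1288, 95.19


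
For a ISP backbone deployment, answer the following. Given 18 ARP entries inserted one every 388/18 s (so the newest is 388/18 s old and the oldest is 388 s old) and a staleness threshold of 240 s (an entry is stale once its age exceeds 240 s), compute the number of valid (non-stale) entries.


Ages are k * 388/18 s for k = 1..18 (spacing = 21.5556 s).
Entry k is valid iff k * 388/18 <= 240 iff k <= 18 * 240 / 388 = 11.1340
n_valid = floor(11.1340) = 11
(n_stale = 18 - 11 = 7)

11


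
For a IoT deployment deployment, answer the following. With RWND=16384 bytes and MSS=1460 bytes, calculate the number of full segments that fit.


Given: RWND = 16384 bytes, MSS = 1460 bytes
Full segments = floor(RWND / MSS)
Full segments = floor(16384 / 1460)
Full segments = floor(11.2219) = 11

11


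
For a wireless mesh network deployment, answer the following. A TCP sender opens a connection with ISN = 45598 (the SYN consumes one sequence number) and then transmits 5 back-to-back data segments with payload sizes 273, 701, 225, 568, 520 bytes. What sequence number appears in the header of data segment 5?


The SYN occupies sequence number ISN = 45598, so the first data byte is ISN + 1 = 45599.
SEQ of data segment i = (ISN + 1) + sum of payload sizes of segments 1..i-1.
Segment 1: SEQ = 45599, payload = 273 bytes
Segment 2: SEQ = 45872, payload = 701 bytes
Segment 3: SEQ = 46573, payload = 225 bytes
Segment 4: SEQ = 46798, payload = 568 bytes
Segment 5: SEQ = 47366, payload = 520 bytes
SEQ of segment 5 = 45599 + 273 + 701 + 225 + 568 = 47366

47366


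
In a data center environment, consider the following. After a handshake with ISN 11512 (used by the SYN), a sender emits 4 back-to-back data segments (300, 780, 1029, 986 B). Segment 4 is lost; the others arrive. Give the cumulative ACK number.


SYN uses sequence number 11512; first data byte = ISN + 1 = 11513.
Segment 1: SEQ = 11513, len = 300 B, covers [11513, 11812]
Segment 2: SEQ = 11813, len = 780 B, covers [11813, 12592]
Segment 3: SEQ = 12593, len = 1029 B, covers [12593, 13621]
Segment 4: SEQ = 13622, len = 986 B, covers [13622, 14607] [LOST]
In-order data received: bytes [11513, 13621] (segments 1..3).
Segment 4 missing -> gap begins at byte 13622.
Cumulative ACK = next expected in-order byte = 11513 + 300 + 780 + 1029 = 13622

13622


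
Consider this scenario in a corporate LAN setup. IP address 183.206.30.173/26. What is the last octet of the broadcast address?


Given: IP = 183.206.30.173, prefix = /26
Host bits = 32 - 26 = 6
Network last octet = 173 AND mask = 128
Host part size = 2^6 - 1 = 63
Broadcast last octet = 128 OR 63 = 191

191


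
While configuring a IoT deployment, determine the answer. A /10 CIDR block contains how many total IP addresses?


Given: CIDR prefix /10
Host bits = 32 - 10 = 22
Total addresses = 2^22 = 4194304

4194304


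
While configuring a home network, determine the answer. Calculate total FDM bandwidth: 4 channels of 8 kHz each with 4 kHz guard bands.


Given: 4 channels, 8 kHz each, guard = 4 kHz
Channel bandwidth = 4 * 8 = 32 kHz
Guard bands = 3 gaps * 4 kHz = 12 kHz
Total = 32 + 12 = 44 kHz

44


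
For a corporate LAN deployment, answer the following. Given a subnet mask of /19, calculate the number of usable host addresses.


Given: subnet mask /19
Host bits = 32 - 19 = 13
Total addresses = 2^13 = 8192
Usable hosts = 8192 - 2 (network + broadcast) = 8190

8190


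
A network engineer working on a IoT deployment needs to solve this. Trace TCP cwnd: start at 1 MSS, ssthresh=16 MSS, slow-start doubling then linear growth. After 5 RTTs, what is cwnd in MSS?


RTT 0: cwnd = 1 MSS (initial)
RTT 1: cwnd = 2 MSS (slow start, doubled)
RTT 2: cwnd = 4 MSS (slow start, doubled)
RTT 3: cwnd = 8 MSS (slow start, doubled)
RTT 4: cwnd = 16 MSS (slow start, doubled)
RTT 5: cwnd = 17 MSS (congestion avoidance, +1)

17


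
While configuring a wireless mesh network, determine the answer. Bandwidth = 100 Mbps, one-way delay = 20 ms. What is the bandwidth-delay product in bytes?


Given: bandwidth = 100 Mbps, delay = 20 ms
BDP in bits = 100 * 10^6 * 20 / 1000
BDP in bits = 2000000
BDP in bytes = 2000000 / 8 = 250000

250000


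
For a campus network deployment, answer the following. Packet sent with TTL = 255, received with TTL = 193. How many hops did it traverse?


Given: initial TTL = 255, received TTL = 193
Hops = initial TTL - received TTL
Hops = 255 - 193 = 62

62


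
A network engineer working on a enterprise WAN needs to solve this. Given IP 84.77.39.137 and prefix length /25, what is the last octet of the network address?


Given: IP = 84.77.39.137, prefix = /25
Subnet mask = 255.255.255.128
Last octet of IP: 137
Last octet of mask: 128
Network last octet = 137 AND 128 = 128

128


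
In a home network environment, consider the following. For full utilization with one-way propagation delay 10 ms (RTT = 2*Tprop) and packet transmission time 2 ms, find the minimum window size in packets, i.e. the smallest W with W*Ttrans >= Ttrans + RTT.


Given: Ttrans = 2 ms, RTT = 20 ms (= 2 * Tprop, Tprop = 10 ms)
Time until first ACK returns = Ttrans + RTT = 2 + 20 = 22 ms
Need W * Ttrans >= Ttrans + RTT  ->  W >= (Ttrans + RTT) / Ttrans
(Ttrans + RTT) / Ttrans = 22 / 2 = 11
W_min = ceil(11) = 11

11


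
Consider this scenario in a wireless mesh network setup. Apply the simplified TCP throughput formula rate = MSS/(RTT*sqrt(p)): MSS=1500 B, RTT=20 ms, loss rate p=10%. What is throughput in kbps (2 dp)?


Given: MSS = 1500 bytes, RTT = 20 ms, loss = 10%
RTT in seconds = 20 / 1000 = 0.02
Loss rate = 10% = 0.1
sqrt(loss) = sqrt(0.1) = 0.316227766017
Throughput (bytes/s) = 1500 / (0.02 * 0.316227766017) = 237170.8245
Throughput (kbps) = 237170.8245 * 8 / 1000 = 1897.366596 -> 1897.37 kbps (2 dp)

1897.37


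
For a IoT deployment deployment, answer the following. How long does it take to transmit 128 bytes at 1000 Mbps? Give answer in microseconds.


Given: packet = 128 bytes, bandwidth = 1000 Mbps
Packet in bits = 128 * 8 = 1024 bits
Bandwidth = 1000 * 10^6 = 1000000000 bps
Time = 1024 / 1000000000 seconds
Time in us = 1024 * 10^6 / 1000000000 = 1.024

1.024


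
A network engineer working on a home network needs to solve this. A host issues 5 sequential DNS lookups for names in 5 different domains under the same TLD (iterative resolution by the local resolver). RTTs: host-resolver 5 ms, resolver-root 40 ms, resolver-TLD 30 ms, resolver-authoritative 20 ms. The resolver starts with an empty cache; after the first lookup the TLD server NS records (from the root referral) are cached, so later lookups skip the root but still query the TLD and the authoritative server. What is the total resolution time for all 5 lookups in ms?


Lookup 1 (cold cache): local + root + TLD + auth = 5 + 40 + 30 + 20 = 95 ms
Lookups 2..5 (TLD NS cached -> skip root; new domain -> still ask TLD and auth): local + TLD + auth = 5 + 30 + 20 = 55 ms each
Remaining 4 lookups: 4 * 55 = 220 ms
Total = 95 + 220 = 315 ms

315


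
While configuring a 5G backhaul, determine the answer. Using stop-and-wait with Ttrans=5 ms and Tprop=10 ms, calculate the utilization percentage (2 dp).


Given: Ttrans = 5 ms, Tprop = 10 ms
RTT = 2 * Tprop = 2 * 10 = 20 ms
U = Ttrans / (Ttrans + RTT)
U = 5 / (5 + 20)
U = 5 / 25 = 0.2
U% = 20.00%

20.00


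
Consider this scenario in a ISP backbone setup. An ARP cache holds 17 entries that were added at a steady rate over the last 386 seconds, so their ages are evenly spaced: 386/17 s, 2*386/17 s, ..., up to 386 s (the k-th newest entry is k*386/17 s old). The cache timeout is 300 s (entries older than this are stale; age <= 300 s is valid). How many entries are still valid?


Ages are k * 386/17 s for k = 1..17 (spacing = 22.7059 s).
Entry k is valid iff k * 386/17 <= 300 iff k <= 17 * 300 / 386 = 13.2124
n_valid = floor(13.2124) = 13
(n_stale = 17 - 13 = 4)

13


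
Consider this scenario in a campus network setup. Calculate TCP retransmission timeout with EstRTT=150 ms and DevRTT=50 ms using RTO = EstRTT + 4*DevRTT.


Given: EstRTT = 150 ms, DevRTT = 50 ms
Timeout = EstRTT + 4 * DevRTT
4 * DevRTT = 4 * 50 = 200
Timeout = 150 + 200 = 350 ms

350


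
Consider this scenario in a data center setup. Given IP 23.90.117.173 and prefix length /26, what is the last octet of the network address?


Given: IP = 23.90.117.173, prefix = /26
Subnet mask = 255.255.255.192
Last octet of IP: 173
Last octet of mask: 192
Network last octet = 173 AND 192 = 128

128


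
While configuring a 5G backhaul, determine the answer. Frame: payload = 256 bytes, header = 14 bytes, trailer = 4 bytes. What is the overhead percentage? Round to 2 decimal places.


Given: payload = 256 B, header = 14 B, trailer = 4 B
Overhead bytes = header + trailer = 14 + 4 = 18
Total frame = payload + overhead = 256 + 18 = 274
Overhead % = 18 / 274 * 100 = 6.5693% -> 6.57% (2 dp)

6.57


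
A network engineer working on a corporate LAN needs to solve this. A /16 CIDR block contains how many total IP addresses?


Given: CIDR prefix /16
Host bits = 32 - 16 = 16
Total addresses = 2^16 = 65536

65536


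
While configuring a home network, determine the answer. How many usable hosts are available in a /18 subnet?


Given: subnet mask /18
Host bits = 32 - 18 = 14
Total addresses = 2^14 = 16384
Usable hosts = 16384 - 2 (network + broadcast) = 16382

16382


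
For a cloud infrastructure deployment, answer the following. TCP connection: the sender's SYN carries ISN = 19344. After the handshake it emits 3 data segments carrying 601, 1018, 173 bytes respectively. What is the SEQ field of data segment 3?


The SYN occupies sequence number ISN = 19344, so the first data byte is ISN + 1 = 19345.
SEQ of data segment i = (ISN + 1) + sum of payload sizes of segments 1..i-1.
Segment 1: SEQ = 19345, payload = 601 bytes
Segment 2: SEQ = 19946, payload = 1018 bytes
Segment 3: SEQ = 20964, payload = 173 bytes
SEQ of segment 3 = 19345 + 601 + 1018 = 20964

20964


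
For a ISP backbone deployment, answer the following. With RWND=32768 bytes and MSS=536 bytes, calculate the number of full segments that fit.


Given: RWND = 32768 bytes, MSS = 536 bytes
Full segments = floor(RWND / MSS)
Full segments = floor(32768 / 536)
Full segments = floor(61.1343) = 61

61


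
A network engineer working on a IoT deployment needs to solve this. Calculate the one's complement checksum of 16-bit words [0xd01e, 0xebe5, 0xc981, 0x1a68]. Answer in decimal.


Given words: [0xd01e, 0xebe5, 0xc981, 0x1a68]
Step 1: Sum all words
Raw sum = 53278 + 60389 + 51585 + 6760 = 172012
Step 2: Fold carry: (40940 + 2) = 40942
One's complement = ~40942 & 0xFFFF = 24593

24593


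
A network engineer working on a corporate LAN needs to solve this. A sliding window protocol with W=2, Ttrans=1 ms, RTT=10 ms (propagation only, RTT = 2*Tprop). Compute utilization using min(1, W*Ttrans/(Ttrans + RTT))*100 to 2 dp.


Given: W = 2, Ttrans = 1 ms, RTT = 10 ms (= 2 * Tprop, Tprop = 5 ms)
Cycle time = Ttrans + RTT = 1 + 10 = 11 ms (first packet sent until its ACK returns)
W * Ttrans = 2 * 1 = 2 ms of sending per cycle
W * Ttrans / (Ttrans + RTT) = 2 / 11 = 0.181818
U = min(1, 0.181818) = 0.181818
U% = 18.18%

18.18


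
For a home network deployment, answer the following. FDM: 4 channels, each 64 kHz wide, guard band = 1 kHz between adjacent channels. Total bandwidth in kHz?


Given: 4 channels, 64 kHz each, guard = 1 kHz
Channel bandwidth = 4 * 64 = 256 kHz
Guard bands = 3 gaps * 1 kHz = 3 kHz
Total = 256 + 3 = 259 kHz

259


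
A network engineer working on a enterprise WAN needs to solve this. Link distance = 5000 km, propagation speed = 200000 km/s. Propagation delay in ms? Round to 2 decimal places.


Given: distance = 5000 km, speed = 200000 km/s
Delay = distance / speed = 5000 / 200000 seconds
Delay in ms = 5000 * 1000 / 200000
Delay = 25.0000 ms
Rounded to 2 dp = 25.00 ms

25.00


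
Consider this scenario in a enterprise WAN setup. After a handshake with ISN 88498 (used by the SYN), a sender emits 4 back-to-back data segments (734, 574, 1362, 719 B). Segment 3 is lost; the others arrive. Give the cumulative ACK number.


SYN uses sequence number 88498; first data byte = ISN + 1 = 88499.
Segment 1: SEQ = 88499, len = 734 B, covers [88499, 89232]
Segment 2: SEQ = 89233, len = 574 B, covers [89233, 89806]
Segment 3: SEQ = 89807, len = 1362 B, covers [89807, 91168] [LOST]
Segment 4: SEQ = 91169, len = 719 B, covers [91169, 91887]
In-order data received: bytes [88499, 89806] (segments 1..2).
Segment 3 missing -> gap begins at byte 89807; later segments buffered out of order.
Cumulative ACK = next expected in-order byte = 88499 + 734 + 574 = 89807

89807


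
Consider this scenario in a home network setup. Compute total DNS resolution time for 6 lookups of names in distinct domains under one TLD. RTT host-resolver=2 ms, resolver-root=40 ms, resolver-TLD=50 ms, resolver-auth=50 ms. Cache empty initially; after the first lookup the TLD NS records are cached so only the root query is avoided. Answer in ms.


Lookup 1 (cold cache): local + root + TLD + auth = 2 + 40 + 50 + 50 = 142 ms
Lookups 2..6 (TLD NS cached -> skip root; new domain -> still ask TLD and auth): local + TLD + auth = 2 + 50 + 50 = 102 ms each
Remaining 5 lookups: 5 * 102 = 510 ms
Total = 142 + 510 = 652 ms

652


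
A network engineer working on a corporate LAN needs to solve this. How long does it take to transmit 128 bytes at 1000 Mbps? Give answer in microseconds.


Given: packet = 128 bytes, bandwidth = 1000 Mbps
Packet in bits = 128 * 8 = 1024 bits
Bandwidth = 1000 * 10^6 = 1000000000 bps
Time = 1024 / 1000000000 seconds
Time in us = 1024 * 10^6 / 1000000000 = 1.024

1.024


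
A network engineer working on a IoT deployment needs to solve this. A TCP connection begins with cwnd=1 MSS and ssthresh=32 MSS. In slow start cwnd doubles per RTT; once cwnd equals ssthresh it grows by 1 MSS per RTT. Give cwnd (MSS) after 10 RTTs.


RTT 0: cwnd = 1 MSS (initial)
RTT 1: cwnd = 2 MSS (slow start, doubled)
RTT 2: cwnd = 4 MSS (slow start, doubled)
RTT 3: cwnd = 8 MSS (slow start, doubled)
RTT 4: cwnd = 16 MSS (slow start, doubled)
RTT 5: cwnd = 32 MSS (slow start, doubled)
RTT 6: cwnd = 33 MSS (congestion avoidance, +1)
RTT 7: cwnd = 34 MSS (congestion avoidance, +1)
RTT 8: cwnd = 35 MSS (congestion avoidance, +1)
RTT 9: cwnd = 36 MSS (congestion avoidance, +1)
RTT 10: cwnd = 37 MSS (congestion avoidance, +1)

37


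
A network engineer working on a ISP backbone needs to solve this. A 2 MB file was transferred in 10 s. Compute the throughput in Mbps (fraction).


Given: file = 2 MB, time = 10 s
File in Mb = 2 * 8 = 16 Mb
Throughput = 16 / 10 Mbps
Throughput = 8/5 Mbps

8/5


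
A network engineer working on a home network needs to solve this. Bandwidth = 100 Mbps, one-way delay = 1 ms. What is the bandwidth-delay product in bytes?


Given: bandwidth = 100 Mbps, delay = 1 ms
BDP in bits = 100 * 10^6 * 1 / 1000
BDP in bits = 100000
BDP in bytes = 100000 / 8 = 12500

12500


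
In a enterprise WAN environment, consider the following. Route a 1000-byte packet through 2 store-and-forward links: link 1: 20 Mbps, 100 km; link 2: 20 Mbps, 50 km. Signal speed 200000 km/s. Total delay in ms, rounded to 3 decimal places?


Packet = 1000 bytes = 8000 bits. Store-and-forward: sum (t_trans + t_prop) per link.
Link 1: t_trans = 8000/(20*10^6) s = 0.4000 ms; t_prop = 100/200000 s = 0.5000 ms; subtotal = 0.9000 ms
Link 2: t_trans = 8000/(20*10^6) s = 0.4000 ms; t_prop = 50/200000 s = 0.2500 ms; subtotal = 0.6500 ms
End-to-end = 0.9000 + 0.6500 = 1.5500 ms -> 1.550 ms (3 dp)

1.550


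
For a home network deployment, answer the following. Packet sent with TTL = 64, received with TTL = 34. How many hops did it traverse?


Given: initial TTL = 64, received TTL = 34
Hops = initial TTL - received TTL
Hops = 64 - 34 = 30

30


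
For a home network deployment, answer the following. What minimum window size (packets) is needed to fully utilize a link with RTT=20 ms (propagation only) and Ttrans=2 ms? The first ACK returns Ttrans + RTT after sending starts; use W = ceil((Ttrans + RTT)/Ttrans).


Given: Ttrans = 2 ms, RTT = 20 ms (= 2 * Tprop, Tprop = 10 ms)
Time until first ACK returns = Ttrans + RTT = 2 + 20 = 22 ms
Need W * Ttrans >= Ttrans + RTT  ->  W >= (Ttrans + RTT) / Ttrans
(Ttrans + RTT) / Ttrans = 22 / 2 = 11
W_min = ceil(11) = 11

11


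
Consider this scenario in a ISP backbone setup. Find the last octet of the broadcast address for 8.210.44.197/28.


Given: IP = 8.210.44.197, prefix = /28
Host bits = 32 - 28 = 4
Network last octet = 197 AND mask = 192
Host part size = 2^4 - 1 = 15
Broadcast last octet = 192 OR 15 = 207

207


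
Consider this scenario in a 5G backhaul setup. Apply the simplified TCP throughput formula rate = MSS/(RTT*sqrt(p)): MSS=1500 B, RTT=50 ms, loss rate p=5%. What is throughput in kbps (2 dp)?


Given: MSS = 1500 bytes, RTT = 50 ms, loss = 5%
RTT in seconds = 50 / 1000 = 0.05
Loss rate = 5% = 0.05
sqrt(loss) = sqrt(0.05) = 0.223606797750
Throughput (bytes/s) = 1500 / (0.05 * 0.223606797750) = 134164.0786
Throughput (kbps) = 134164.0786 * 8 / 1000 = 1073.312629 -> 1073.31 kbps (2 dp)

1073.31


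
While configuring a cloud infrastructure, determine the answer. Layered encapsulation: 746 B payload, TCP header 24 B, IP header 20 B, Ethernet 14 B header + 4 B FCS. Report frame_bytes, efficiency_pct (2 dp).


TCP segment = 746 + 24 = 770 B
IP packet = 770 + 20 = 790 B
Ethernet frame = 790 + 14 + 4 = 808 B
Efficiency = app / frame = 746 / 808 = 0.923267 = 92.3267% -> 92.33% (2 dp)

808, 92.33


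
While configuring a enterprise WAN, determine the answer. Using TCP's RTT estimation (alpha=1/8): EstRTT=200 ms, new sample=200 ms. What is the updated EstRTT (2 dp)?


Given: EstRTT = 200 ms, SampleRTT = 200 ms, alpha = 1/8
New EstRTT = (1 - alpha) * EstRTT + alpha * SampleRTT
(7/8) * 200 = 175
(1/8) * 200 = 25
New EstRTT = 175 + 25 = 200 ms -> 200.00 ms (2 dp)

200.00


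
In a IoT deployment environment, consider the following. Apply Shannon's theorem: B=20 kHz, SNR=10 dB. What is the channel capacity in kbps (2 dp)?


Given: B = 20 kHz, SNR = 10 dB
SNR linear = 10^(10/10) = 10
1 + SNR = 11
log2(11) = 3.4594316186
C = 20 * 1000 * 3.4594316186 = 69188.6324 bps
C = 69.188632 kbps -> 69.19 kbps (2 dp)

69.19


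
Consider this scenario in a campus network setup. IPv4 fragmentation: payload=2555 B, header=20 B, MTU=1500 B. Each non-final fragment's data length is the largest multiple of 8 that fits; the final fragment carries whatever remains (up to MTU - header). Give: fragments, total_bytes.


Max data per non-final fragment = floor((MTU - header)/8)*8 = floor((1500 - 20)/8)*8 = floor(1480/8)*8 = 1480 B
Final fragment needs no 8-byte alignment: it can carry up to MTU - header = 1480 B
Non-final fragments needed = ceil((payload - 1480) / 1480) = ceil(1075/1480) = ceil(0.7264) = 1
Number of fragments = 1 + 1 = 2
Fragment sizes (data): 1 * 1480 B + 1075 B (last, 1075 <= 1480 OK)
Total bytes sent = payload + n_frags * header = 2555 + 2*20 = 2555 + 40 = 2595 B

2, 2595


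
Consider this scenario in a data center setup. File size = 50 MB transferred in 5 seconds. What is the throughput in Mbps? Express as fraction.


Given: file = 50 MB, time = 5 s
File in Mb = 50 * 8 = 400 Mb
Throughput = 400 / 5 Mbps
Throughput = 80 Mbps

80


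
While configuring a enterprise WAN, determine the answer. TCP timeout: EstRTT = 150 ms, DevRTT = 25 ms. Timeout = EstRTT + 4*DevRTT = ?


Given: EstRTT = 150 ms, DevRTT = 25 ms
Timeout = EstRTT + 4 * DevRTT
4 * DevRTT = 4 * 25 = 100
Timeout = 150 + 100 = 250 ms

250


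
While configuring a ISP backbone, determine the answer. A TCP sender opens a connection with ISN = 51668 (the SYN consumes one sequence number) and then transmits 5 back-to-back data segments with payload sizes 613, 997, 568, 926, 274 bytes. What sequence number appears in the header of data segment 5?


The SYN occupies sequence number ISN = 51668, so the first data byte is ISN + 1 = 51669.
SEQ of data segment i = (ISN + 1) + sum of payload sizes of segments 1..i-1.
Segment 1: SEQ = 51669, payload = 613 bytes
Segment 2: SEQ = 52282, payload = 997 bytes
Segment 3: SEQ = 53279, payload = 568 bytes
Segment 4: SEQ = 53847, payload = 926 bytes
Segment 5: SEQ = 54773, payload = 274 bytes
SEQ of segment 5 = 51669 + 613 + 997 + 568 + 926 = 54773

54773


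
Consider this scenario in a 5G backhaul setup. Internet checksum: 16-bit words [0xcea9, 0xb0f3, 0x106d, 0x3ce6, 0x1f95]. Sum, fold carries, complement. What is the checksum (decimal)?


Given words: [0xcea9, 0xb0f3, 0x106d, 0x3ce6, 0x1f95]
Step 1: Sum all words
Raw sum = 52905 + 45299 + 4205 + 15590 + 8085 = 126084
Step 2: Fold carry: (60548 + 1) = 60549
One's complement = ~60549 & 0xFFFF = 4986

4986


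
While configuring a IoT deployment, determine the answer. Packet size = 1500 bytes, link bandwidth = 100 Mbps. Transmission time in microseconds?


Given: packet = 1500 bytes, bandwidth = 100 Mbps
Packet in bits = 1500 * 8 = 12000 bits
Bandwidth = 100 * 10^6 = 100000000 bps
Time = 12000 / 100000000 seconds
Time in us = 12000 * 10^6 / 100000000 = 120

120


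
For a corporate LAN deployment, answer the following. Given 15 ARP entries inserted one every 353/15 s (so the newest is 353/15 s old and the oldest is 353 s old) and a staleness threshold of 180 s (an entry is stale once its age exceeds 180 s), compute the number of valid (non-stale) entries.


Ages are k * 353/15 s for k = 1..15 (spacing = 23.5333 s).
Entry k is valid iff k * 353/15 <= 180 iff k <= 15 * 180 / 353 = 7.6487
n_valid = floor(7.6487) = 7
(n_stale = 15 - 7 = 8)

7


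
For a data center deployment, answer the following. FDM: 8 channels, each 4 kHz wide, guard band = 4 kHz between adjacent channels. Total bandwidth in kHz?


Given: 8 channels, 4 kHz each, guard = 4 kHz
Channel bandwidth = 8 * 4 = 32 kHz
Guard bands = 7 gaps * 4 kHz = 28 kHz
Total = 32 + 28 = 60 kHz

60


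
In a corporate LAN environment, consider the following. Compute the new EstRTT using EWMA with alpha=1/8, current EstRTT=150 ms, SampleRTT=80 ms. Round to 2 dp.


Given: EstRTT = 150 ms, SampleRTT = 80 ms, alpha = 1/8
New EstRTT = (1 - alpha) * EstRTT + alpha * SampleRTT
(7/8) * 150 = 131.25
(1/8) * 80 = 10
New EstRTT = 131.25 + 10 = 141.25 ms -> 141.25 ms (2 dp)

141.25


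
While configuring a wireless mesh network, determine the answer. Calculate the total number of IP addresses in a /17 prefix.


Given: CIDR prefix /17
Host bits = 32 - 17 = 15
Total addresses = 2^15 = 32768

32768


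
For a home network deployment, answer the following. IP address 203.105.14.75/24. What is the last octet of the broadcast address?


Given: IP = 203.105.14.75, prefix = /24
Host bits = 32 - 24 = 8
Network last octet = 75 AND mask = 0
Host part size = 2^8 - 1 = 255
Broadcast last octet = 0 OR 255 = 255

255


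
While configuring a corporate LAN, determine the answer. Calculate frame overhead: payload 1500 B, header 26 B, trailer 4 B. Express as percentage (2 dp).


Given: payload = 1500 B, header = 26 B, trailer = 4 B
Overhead bytes = header + trailer = 26 + 4 = 30
Total frame = payload + overhead = 1500 + 30 = 1530
Overhead % = 30 / 1530 * 100 = 1.9608% -> 1.96% (2 dp)

1.96
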